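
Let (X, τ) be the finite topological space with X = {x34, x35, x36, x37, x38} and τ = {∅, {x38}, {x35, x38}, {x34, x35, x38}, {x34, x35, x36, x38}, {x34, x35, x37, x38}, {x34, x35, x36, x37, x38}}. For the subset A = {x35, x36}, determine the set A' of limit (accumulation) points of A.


A' = {x34, x36, x37}

For each x ∈ X, list the open sets U ∈ τ with x ∈ U, then check whether U ∩ (A ∖ {x}) ≠ ∅ for every such U.
  x = x34: opens ∋ x are {x34, x35, x38}, {x34, x35, x36, x38}, {x34, x35, x37, x38}, {x34, x35, x36, x37, x38}; each meets A ∖ {x34}, so x IS a limit point.
  x = x35: open {x35, x38} ∋ x has {x35, x38} ∩ (A ∖ {x35}) = ∅, so x is NOT a limit point.
  x = x36: opens ∋ x are {x34, x35, x36, x38}, {x34, x35, x36, x37, x38}; each meets A ∖ {x36}, so x IS a limit point.
  x = x37: opens ∋ x are {x34, x35, x37, x38}, {x34, x35, x36, x37, x38}; each meets A ∖ {x37}, so x IS a limit point.
  x = x38: open {x38} ∋ x has {x38} ∩ (A ∖ {x38}) = ∅, so x is NOT a limit point.
Collecting: A' = {x34, x36, x37}.


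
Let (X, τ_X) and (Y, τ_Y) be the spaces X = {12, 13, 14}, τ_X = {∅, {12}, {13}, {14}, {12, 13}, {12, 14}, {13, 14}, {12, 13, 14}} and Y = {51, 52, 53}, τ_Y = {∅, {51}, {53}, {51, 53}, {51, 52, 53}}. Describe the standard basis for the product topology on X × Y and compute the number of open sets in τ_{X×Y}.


Basis B = {∅ × ∅, {12} × {51}, {12} × {53}, {13} × {51}, {13} × {53}, {14} × {51}, {14} × {53}, {12} × {51, 53}, {12, 13} × {51}, {12, 14} × {51}, {12, 13} × {53}, {12, 14} × {53}, {13} × {51, 53}, {13, 14} × {51}, {13, 14} × {53}, {14} × {51, 53}, {12} × {51, 52, 53}, {12, 13, 14} × {51}, {12, 13, 14} × {53}, {13} × {51, 52, 53}, {14} × {51, 52, 53}, {12, 13} × {51, 53}, {12, 14} × {51, 53}, {13, 14} × {51, 53}, {12, 13} × {51, 52, 53}, {12, 14} × {51, 52, 53}, {12, 13, 14} × {51, 53}, {13, 14} × {51, 52, 53}, {12, 13, 14} × {51, 52, 53}}; |τ_{X×Y}| = 125.

Enumerate products U × V with U ∈ τ_X, V ∈ τ_Y (deduplicated):
  ∅ × ∅ = {} (∅)
  {12} × {51} = {(12,51)}
  {12} × {53} = {(12,53)}
  {13} × {51} = {(13,51)}
  {13} × {53} = {(13,53)}
  {14} × {51} = {(14,51)}
  {14} × {53} = {(14,53)}
  {12} × {51, 53} = {(12,51), (12,53)}
  {12, 13} × {51} = {(12,51), (13,51)}
  {12, 14} × {51} = {(12,51), (14,51)}
  {12, 13} × {53} = {(12,53), (13,53)}
  {12, 14} × {53} = {(12,53), (14,53)}
  {13} × {51, 53} = {(13,51), (13,53)}
  {13, 14} × {51} = {(13,51), (14,51)}
  {13, 14} × {53} = {(13,53), (14,53)}
  {14} × {51, 53} = {(14,51), (14,53)}
  {12} × {51, 52, 53} = {(12,51), (12,52), (12,53)}
  {12, 13, 14} × {51} = {(12,51), (13,51), (14,51)}
  {12, 13, 14} × {53} = {(12,53), (13,53), (14,53)}
  {13} × {51, 52, 53} = {(13,51), (13,52), (13,53)}
  {14} × {51, 52, 53} = {(14,51), (14,52), (14,53)}
  {12, 13} × {51, 53} = {(12,51), (12,53), (13,51), (13,53)}
  {12, 14} × {51, 53} = {(12,51), (12,53), (14,51), (14,53)}
  {13, 14} × {51, 53} = {(13,51), (13,53), (14,51), (14,53)}
  {12, 13} × {51, 52, 53} = {(12,51), (12,52), (12,53), (13,51), (13,52), (13,53)}
  {12, 14} × {51, 52, 53} = {(12,51), (12,52), (12,53), (14,51), (14,52), (14,53)}
  {12, 13, 14} × {51, 53} = {(12,51), (12,53), (13,51), (13,53), (14,51), (14,53)}
  {13, 14} × {51, 52, 53} = {(13,51), (13,52), (13,53), (14,51), (14,52), (14,53)}
  {12, 13, 14} × {51, 52, 53} = {(12,51), (12,52), (12,53), (13,51), (13,52), (13,53), (14,51), (14,52), (14,53)}
These 29 distinct sets form the basis B.
Close under arbitrary unions to get τ_{X×Y}; counting gives |τ_{X×Y}| = 125.


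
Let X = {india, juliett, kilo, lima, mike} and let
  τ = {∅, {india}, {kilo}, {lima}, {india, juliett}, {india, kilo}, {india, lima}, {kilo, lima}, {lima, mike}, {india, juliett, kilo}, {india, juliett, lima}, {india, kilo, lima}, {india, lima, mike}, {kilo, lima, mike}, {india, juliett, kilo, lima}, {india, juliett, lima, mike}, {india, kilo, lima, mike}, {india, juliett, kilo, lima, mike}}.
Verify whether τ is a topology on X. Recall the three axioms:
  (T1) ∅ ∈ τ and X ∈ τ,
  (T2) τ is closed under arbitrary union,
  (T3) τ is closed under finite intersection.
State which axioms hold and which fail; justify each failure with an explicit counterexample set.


τ IS a topology on X.

Axiom (T1): ∅ ∈ τ? Yes; X ∈ τ? Yes.
Axiom (T2/T3): check pairwise unions and intersections of members of τ.
All pairwise intersections and unions checked — each lies in τ. Therefore τ satisfies (T1), (T2), (T3): it IS a topology on X.


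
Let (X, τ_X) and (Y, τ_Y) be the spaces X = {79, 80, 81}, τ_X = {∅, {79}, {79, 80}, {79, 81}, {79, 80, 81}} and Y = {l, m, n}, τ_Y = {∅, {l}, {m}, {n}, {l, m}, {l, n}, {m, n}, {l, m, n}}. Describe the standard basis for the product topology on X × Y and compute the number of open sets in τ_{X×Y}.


Basis B = {∅ × ∅, {79} × {l}, {79} × {m}, {79} × {n}, {79} × {l, m}, {79} × {l, n}, {79, 80} × {l}, {79, 81} × {l}, {79} × {m, n}, {79, 80} × {m}, {79, 81} × {m}, {79, 80} × {n}, {79, 81} × {n}, {79} × {l, m, n}, {79, 80, 81} × {l}, {79, 80, 81} × {m}, {79, 80, 81} × {n}, {79, 80} × {l, m}, {79, 81} × {l, m}, {79, 80} × {l, n}, {79, 81} × {l, n}, {79, 80} × {m, n}, {79, 81} × {m, n}, {79, 80} × {l, m, n}, {79, 81} × {l, m, n}, {79, 80, 81} × {l, m}, {79, 80, 81} × {l, n}, {79, 80, 81} × {m, n}, {79, 80, 81} × {l, m, n}}; |τ_{X×Y}| = 125.

Enumerate products U × V with U ∈ τ_X, V ∈ τ_Y (deduplicated):
  ∅ × ∅ = {} (∅)
  {79} × {l} = {(79,l)}
  {79} × {m} = {(79,m)}
  {79} × {n} = {(79,n)}
  {79} × {l, m} = {(79,l), (79,m)}
  {79} × {l, n} = {(79,l), (79,n)}
  {79, 80} × {l} = {(79,l), (80,l)}
  {79, 81} × {l} = {(79,l), (81,l)}
  {79} × {m, n} = {(79,m), (79,n)}
  {79, 80} × {m} = {(79,m), (80,m)}
  {79, 81} × {m} = {(79,m), (81,m)}
  {79, 80} × {n} = {(79,n), (80,n)}
  {79, 81} × {n} = {(79,n), (81,n)}
  {79} × {l, m, n} = {(79,l), (79,m), (79,n)}
  {79, 80, 81} × {l} = {(79,l), (80,l), (81,l)}
  {79, 80, 81} × {m} = {(79,m), (80,m), (81,m)}
  {79, 80, 81} × {n} = {(79,n), (80,n), (81,n)}
  {79, 80} × {l, m} = {(79,l), (79,m), (80,l), (80,m)}
  {79, 81} × {l, m} = {(79,l), (79,m), (81,l), (81,m)}
  {79, 80} × {l, n} = {(79,l), (79,n), (80,l), (80,n)}
  {79, 81} × {l, n} = {(79,l), (79,n), (81,l), (81,n)}
  {79, 80} × {m, n} = {(79,m), (79,n), (80,m), (80,n)}
  {79, 81} × {m, n} = {(79,m), (79,n), (81,m), (81,n)}
  {79, 80} × {l, m, n} = {(79,l), (79,m), (79,n), (80,l), (80,m), (80,n)}
  {79, 81} × {l, m, n} = {(79,l), (79,m), (79,n), (81,l), (81,m), (81,n)}
  {79, 80, 81} × {l, m} = {(79,l), (79,m), (80,l), (80,m), (81,l), (81,m)}
  {79, 80, 81} × {l, n} = {(79,l), (79,n), (80,l), (80,n), (81,l), (81,n)}
  {79, 80, 81} × {m, n} = {(79,m), (79,n), (80,m), (80,n), (81,m), (81,n)}
  {79, 80, 81} × {l, m, n} = {(79,l), (79,m), (79,n), (80,l), (80,m), (80,n), (81,l), (81,m), (81,n)}
These 29 distinct sets form the basis B.
Close under arbitrary unions to get τ_{X×Y}; counting gives |τ_{X×Y}| = 125.


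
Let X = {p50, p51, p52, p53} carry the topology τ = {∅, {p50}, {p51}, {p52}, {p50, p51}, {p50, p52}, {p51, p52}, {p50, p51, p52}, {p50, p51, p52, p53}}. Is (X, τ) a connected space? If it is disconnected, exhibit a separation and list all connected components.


(X, τ) is connected.

Find clopen sets (U ∈ τ with X ∖ U ∈ τ):
  U = ∅, X ∖ U = {p50, p51, p52, p53} — both open, so U is clopen.
  U = {p50, p51, p52, p53}, X ∖ U = ∅ — both open, so U is clopen.
Only trivial clopens (∅ and X) exist, so (X, τ) is connected.
Compute connected components by grouping points that agree on all clopens:
  component: {p50, p51, p52, p53}


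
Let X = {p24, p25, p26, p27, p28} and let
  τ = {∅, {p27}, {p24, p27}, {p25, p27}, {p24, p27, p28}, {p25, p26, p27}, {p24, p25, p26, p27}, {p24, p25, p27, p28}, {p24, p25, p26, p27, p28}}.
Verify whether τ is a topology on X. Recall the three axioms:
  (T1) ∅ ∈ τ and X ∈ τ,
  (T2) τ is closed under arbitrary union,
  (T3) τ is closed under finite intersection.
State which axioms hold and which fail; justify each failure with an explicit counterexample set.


τ is NOT a topology on X.

Axiom (T1): ∅ ∈ τ? Yes; X ∈ τ? Yes.
Axiom (T2/T3): check pairwise unions and intersections of members of τ.
Counterexample for (T2): {p24, p27} ∪ {p25, p27} = {p24, p25, p27} ∉ τ. Therefore τ is NOT a topology.


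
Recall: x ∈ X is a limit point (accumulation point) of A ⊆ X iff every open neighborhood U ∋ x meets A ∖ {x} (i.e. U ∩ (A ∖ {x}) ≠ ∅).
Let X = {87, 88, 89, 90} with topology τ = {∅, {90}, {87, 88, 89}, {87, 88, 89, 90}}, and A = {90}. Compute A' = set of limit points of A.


A' = ∅

For each x ∈ X, list the open sets U ∈ τ with x ∈ U, then check whether U ∩ (A ∖ {x}) ≠ ∅ for every such U.
  x = 87: open {87, 88, 89} ∋ x has {87, 88, 89} ∩ (A ∖ {87}) = ∅, so x is NOT a limit point.
  x = 88: open {87, 88, 89} ∋ x has {87, 88, 89} ∩ (A ∖ {88}) = ∅, so x is NOT a limit point.
  x = 89: open {87, 88, 89} ∋ x has {87, 88, 89} ∩ (A ∖ {89}) = ∅, so x is NOT a limit point.
  x = 90: open {90} ∋ x has {90} ∩ (A ∖ {90}) = ∅, so x is NOT a limit point.
Collecting: A' = ∅.


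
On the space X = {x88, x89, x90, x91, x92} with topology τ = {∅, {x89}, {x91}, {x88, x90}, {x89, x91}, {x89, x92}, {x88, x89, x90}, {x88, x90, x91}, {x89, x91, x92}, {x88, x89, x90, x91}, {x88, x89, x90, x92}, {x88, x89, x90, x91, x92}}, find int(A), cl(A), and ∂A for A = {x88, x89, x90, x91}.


int(A) = {x88, x89, x90, x91}, cl(A) = {x88, x89, x90, x91, x92}, ∂A = {x92}.

Closed sets in (X, τ) are complements of opens:
  closed(X, τ) = {∅, {x91}, {x92}, {x88, x90}, {x89, x92}, {x91, x92}, {x88, x90, x91}, {x88, x90, x92}, {x89, x91, x92}, {x88, x89, x90, x92}, {x88, x90, x91, x92}, {x88, x89, x90, x91, x92}}.
int(A) = ⋃ {U ∈ τ : U ⊆ A}. Opens contained in A: ∅, {x89}, {x91}, {x88, x90}, {x89, x91}, {x88, x89, x90}, {x88, x90, x91}, {x88, x89, x90, x91}.
Taking the union of these: int(A) = {x88, x89, x90, x91}.
cl(A) = ⋂ {C closed : A ⊆ C}. Closed sets containing A: {x88, x89, x90, x91, x92}.
Intersecting these: cl(A) = {x88, x89, x90, x91, x92}.
∂A = cl(A) ∖ int(A) = {x88, x89, x90, x91, x92} ∖ {x88, x89, x90, x91} = {x92}.


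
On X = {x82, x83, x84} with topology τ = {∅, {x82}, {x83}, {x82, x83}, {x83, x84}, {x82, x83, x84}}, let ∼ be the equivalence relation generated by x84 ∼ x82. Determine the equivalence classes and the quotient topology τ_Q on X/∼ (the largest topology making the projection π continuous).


X/∼ = {[x82=x84], [x83]}; |τ_Q| = 3.

Equivalence classes: [x82=x84], [x83].
Quotient map π: X → X/∼ sends x82 ↦ [x82=x84], x83 ↦ [x83], x84 ↦ [x82=x84].
For each subset V ⊆ X/∼, compute π^{-1}(V) ⊆ X and check whether π^{-1}(V) ∈ τ. V is open in τ_Q iff π^{-1}(V) ∈ τ.
  V = {}: π^{-1}(V) = ∅ ∈ τ ✓.
  V = {[x82=x84]}: π^{-1}(V) = {x82, x84} ∉ τ ✗.
  V = {[x83]}: π^{-1}(V) = {x83} ∈ τ ✓.
  V = {[x82=x84], [x83]}: π^{-1}(V) = {x82, x83, x84} ∈ τ ✓.
Open sets in the quotient: τ_Q = {{}, {[x83]}, {[x82=x84], [x83]}} (3 elements).


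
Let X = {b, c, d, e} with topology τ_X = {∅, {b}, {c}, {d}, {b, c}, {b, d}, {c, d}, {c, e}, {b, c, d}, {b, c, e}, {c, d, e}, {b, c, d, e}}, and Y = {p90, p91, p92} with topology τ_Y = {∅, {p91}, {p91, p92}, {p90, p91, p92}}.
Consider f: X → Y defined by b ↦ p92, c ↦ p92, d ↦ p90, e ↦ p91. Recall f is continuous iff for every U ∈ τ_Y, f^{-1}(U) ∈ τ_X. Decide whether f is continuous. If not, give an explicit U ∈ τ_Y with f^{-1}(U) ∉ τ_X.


f is NOT continuous.

Compute f^{-1}(U) for each U ∈ τ_Y:
  U = ∅: f^{-1}(U) = ∅ ∈ τ_X ✓.
  U = {p91}: f^{-1}(U) = {e} ∉ τ_X ✗.
  U = {p91, p92}: f^{-1}(U) = {b, c, e} ∈ τ_X ✓.
  U = {p90, p91, p92}: f^{-1}(U) = {b, c, d, e} ∈ τ_X ✓.
Found U = {p91} with f^{-1}(U) = {e} not in τ_X. Therefore f is NOT continuous.


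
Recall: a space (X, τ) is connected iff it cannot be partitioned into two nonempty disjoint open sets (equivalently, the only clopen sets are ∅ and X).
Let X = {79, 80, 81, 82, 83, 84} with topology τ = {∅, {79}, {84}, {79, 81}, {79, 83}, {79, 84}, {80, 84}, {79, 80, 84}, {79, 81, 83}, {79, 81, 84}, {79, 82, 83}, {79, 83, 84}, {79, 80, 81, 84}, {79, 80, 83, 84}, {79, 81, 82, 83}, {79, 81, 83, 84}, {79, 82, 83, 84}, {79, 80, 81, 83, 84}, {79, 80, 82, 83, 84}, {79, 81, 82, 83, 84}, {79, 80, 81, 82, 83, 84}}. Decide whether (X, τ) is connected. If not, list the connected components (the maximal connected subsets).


(X, τ) is disconnected; components = [{80, 84}, {79, 81, 82, 83}].

Find clopen sets (U ∈ τ with X ∖ U ∈ τ):
  U = ∅, X ∖ U = {79, 80, 81, 82, 83, 84} — both open, so U is clopen.
  U = {80, 84}, X ∖ U = {79, 81, 82, 83} — both open, so U is clopen.
  U = {79, 81, 82, 83}, X ∖ U = {80, 84} — both open, so U is clopen.
  U = {79, 80, 81, 82, 83, 84}, X ∖ U = ∅ — both open, so U is clopen.
Nontrivial clopen(s) exist: e.g. {79, 81, 82, 83}. So (X, τ) is disconnected.
Compute connected components by grouping points that agree on all clopens:
  component: {80, 84}
  component: {79, 81, 82, 83}


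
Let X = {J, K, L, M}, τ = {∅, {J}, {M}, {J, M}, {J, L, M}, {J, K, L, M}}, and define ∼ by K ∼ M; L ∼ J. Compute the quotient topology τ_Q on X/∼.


X/∼ = {[J=L], [K=M]}; |τ_Q| = 2.

Equivalence classes: [J=L], [K=M].
Quotient map π: X → X/∼ sends J ↦ [J=L], K ↦ [K=M], L ↦ [J=L], M ↦ [K=M].
For each subset V ⊆ X/∼, compute π^{-1}(V) ⊆ X and check whether π^{-1}(V) ∈ τ. V is open in τ_Q iff π^{-1}(V) ∈ τ.
  V = {}: π^{-1}(V) = ∅ ∈ τ ✓.
  V = {[J=L]}: π^{-1}(V) = {J, L} ∉ τ ✗.
  V = {[K=M]}: π^{-1}(V) = {K, M} ∉ τ ✗.
  V = {[J=L], [K=M]}: π^{-1}(V) = {J, K, L, M} ∈ τ ✓.
Open sets in the quotient: τ_Q = {{}, {[J=L], [K=M]}} (2 elements).


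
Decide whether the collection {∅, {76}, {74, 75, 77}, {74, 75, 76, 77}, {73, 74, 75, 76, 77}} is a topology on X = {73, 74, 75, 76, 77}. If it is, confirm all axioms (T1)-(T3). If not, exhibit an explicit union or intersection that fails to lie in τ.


τ IS a topology on X.

Axiom (T1): ∅ ∈ τ? Yes; X ∈ τ? Yes.
Axiom (T2/T3): check pairwise unions and intersections of members of τ.
All pairwise intersections and unions checked — each lies in τ. Therefore τ satisfies (T1), (T2), (T3): it IS a topology on X.


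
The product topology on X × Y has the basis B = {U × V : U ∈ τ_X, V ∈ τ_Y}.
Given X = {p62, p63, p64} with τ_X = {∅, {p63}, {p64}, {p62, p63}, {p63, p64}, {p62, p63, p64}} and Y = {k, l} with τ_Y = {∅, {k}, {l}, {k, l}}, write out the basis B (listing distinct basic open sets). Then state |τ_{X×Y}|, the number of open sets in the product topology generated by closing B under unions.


Basis B = {∅ × ∅, {p63} × {k}, {p63} × {l}, {p64} × {k}, {p64} × {l}, {p62, p63} × {k}, {p62, p63} × {l}, {p63} × {k, l}, {p63, p64} × {k}, {p63, p64} × {l}, {p64} × {k, l}, {p62, p63, p64} × {k}, {p62, p63, p64} × {l}, {p62, p63} × {k, l}, {p63, p64} × {k, l}, {p62, p63, p64} × {k, l}}; |τ_{X×Y}| = 36.

Enumerate products U × V with U ∈ τ_X, V ∈ τ_Y (deduplicated):
  ∅ × ∅ = {} (∅)
  {p63} × {k} = {(p63,k)}
  {p63} × {l} = {(p63,l)}
  {p64} × {k} = {(p64,k)}
  {p64} × {l} = {(p64,l)}
  {p62, p63} × {k} = {(p62,k), (p63,k)}
  {p62, p63} × {l} = {(p62,l), (p63,l)}
  {p63} × {k, l} = {(p63,k), (p63,l)}
  {p63, p64} × {k} = {(p63,k), (p64,k)}
  {p63, p64} × {l} = {(p63,l), (p64,l)}
  {p64} × {k, l} = {(p64,k), (p64,l)}
  {p62, p63, p64} × {k} = {(p62,k), (p63,k), (p64,k)}
  {p62, p63, p64} × {l} = {(p62,l), (p63,l), (p64,l)}
  {p62, p63} × {k, l} = {(p62,k), (p62,l), (p63,k), (p63,l)}
  {p63, p64} × {k, l} = {(p63,k), (p63,l), (p64,k), (p64,l)}
  {p62, p63, p64} × {k, l} = {(p62,k), (p62,l), (p63,k), (p63,l), (p64,k), (p64,l)}
These 16 distinct sets form the basis B.
Close under arbitrary unions to get τ_{X×Y}; counting gives |τ_{X×Y}| = 36.


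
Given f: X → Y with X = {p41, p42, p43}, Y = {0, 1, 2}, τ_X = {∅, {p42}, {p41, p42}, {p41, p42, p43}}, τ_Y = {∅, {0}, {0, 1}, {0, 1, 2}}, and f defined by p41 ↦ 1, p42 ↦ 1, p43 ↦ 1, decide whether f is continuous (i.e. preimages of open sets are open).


f IS continuous.

Compute f^{-1}(U) for each U ∈ τ_Y:
  U = ∅: f^{-1}(U) = ∅ ∈ τ_X ✓.
  U = {0}: f^{-1}(U) = ∅ ∈ τ_X ✓.
  U = {0, 1}: f^{-1}(U) = {p41, p42, p43} ∈ τ_X ✓.
  U = {0, 1, 2}: f^{-1}(U) = {p41, p42, p43} ∈ τ_X ✓.
Every preimage lies in τ_X, so f IS continuous.


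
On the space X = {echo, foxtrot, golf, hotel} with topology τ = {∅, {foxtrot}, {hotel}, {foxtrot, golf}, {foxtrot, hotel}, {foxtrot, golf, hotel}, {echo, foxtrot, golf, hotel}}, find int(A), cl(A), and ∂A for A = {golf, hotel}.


int(A) = {hotel}, cl(A) = {echo, golf, hotel}, ∂A = {echo, golf}.

Closed sets in (X, τ) are complements of opens:
  closed(X, τ) = {∅, {echo}, {echo, golf}, {echo, hotel}, {echo, foxtrot, golf}, {echo, golf, hotel}, {echo, foxtrot, golf, hotel}}.
int(A) = ⋃ {U ∈ τ : U ⊆ A}. Opens contained in A: ∅, {hotel}.
Taking the union of these: int(A) = {hotel}.
cl(A) = ⋂ {C closed : A ⊆ C}. Closed sets containing A: {echo, golf, hotel}, {echo, foxtrot, golf, hotel}.
Intersecting these: cl(A) = {echo, golf, hotel}.
∂A = cl(A) ∖ int(A) = {echo, golf, hotel} ∖ {hotel} = {echo, golf}.


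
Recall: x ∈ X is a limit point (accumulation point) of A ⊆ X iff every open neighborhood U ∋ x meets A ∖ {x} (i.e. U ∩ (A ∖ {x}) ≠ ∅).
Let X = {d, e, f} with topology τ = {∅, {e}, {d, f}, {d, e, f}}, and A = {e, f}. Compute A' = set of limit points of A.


A' = {d}

For each x ∈ X, list the open sets U ∈ τ with x ∈ U, then check whether U ∩ (A ∖ {x}) ≠ ∅ for every such U.
  x = d: opens ∋ x are {d, f}, {d, e, f}; each meets A ∖ {d}, so x IS a limit point.
  x = e: open {e} ∋ x has {e} ∩ (A ∖ {e}) = ∅, so x is NOT a limit point.
  x = f: open {d, f} ∋ x has {d, f} ∩ (A ∖ {f}) = ∅, so x is NOT a limit point.
Collecting: A' = {d}.


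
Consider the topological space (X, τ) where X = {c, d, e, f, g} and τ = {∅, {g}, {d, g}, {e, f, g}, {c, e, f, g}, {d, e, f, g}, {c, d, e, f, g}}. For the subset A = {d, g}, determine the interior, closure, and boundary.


int(A) = {d, g}, cl(A) = {c, d, e, f, g}, ∂A = {c, e, f}.

Closed sets in (X, τ) are complements of opens:
  closed(X, τ) = {∅, {c}, {d}, {c, d}, {c, e, f}, {c, d, e, f}, {c, d, e, f, g}}.
int(A) = ⋃ {U ∈ τ : U ⊆ A}. Opens contained in A: ∅, {g}, {d, g}.
Taking the union of these: int(A) = {d, g}.
cl(A) = ⋂ {C closed : A ⊆ C}. Closed sets containing A: {c, d, e, f, g}.
Intersecting these: cl(A) = {c, d, e, f, g}.
∂A = cl(A) ∖ int(A) = {c, d, e, f, g} ∖ {d, g} = {c, e, f}.


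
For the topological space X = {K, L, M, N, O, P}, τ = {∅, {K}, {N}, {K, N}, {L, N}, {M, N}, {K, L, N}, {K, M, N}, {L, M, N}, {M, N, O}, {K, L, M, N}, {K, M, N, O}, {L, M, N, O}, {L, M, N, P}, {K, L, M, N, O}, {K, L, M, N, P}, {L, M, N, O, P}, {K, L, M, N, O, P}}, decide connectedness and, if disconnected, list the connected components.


(X, τ) is disconnected; components = [{K}, {L, M, N, O, P}].

Find clopen sets (U ∈ τ with X ∖ U ∈ τ):
  U = ∅, X ∖ U = {K, L, M, N, O, P} — both open, so U is clopen.
  U = {K}, X ∖ U = {L, M, N, O, P} — both open, so U is clopen.
  U = {L, M, N, O, P}, X ∖ U = {K} — both open, so U is clopen.
  U = {K, L, M, N, O, P}, X ∖ U = ∅ — both open, so U is clopen.
Nontrivial clopen(s) exist: e.g. {L, M, N, O, P}. So (X, τ) is disconnected.
Compute connected components by grouping points that agree on all clopens:
  component: {K}
  component: {L, M, N, O, P}


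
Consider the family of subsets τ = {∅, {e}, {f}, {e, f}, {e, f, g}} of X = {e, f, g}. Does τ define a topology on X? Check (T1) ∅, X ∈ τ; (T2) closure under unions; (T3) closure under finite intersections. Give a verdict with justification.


τ IS a topology on X.

Axiom (T1): ∅ ∈ τ? Yes; X ∈ τ? Yes.
Axiom (T2/T3): check pairwise unions and intersections of members of τ.
All pairwise intersections and unions checked — each lies in τ. Therefore τ satisfies (T1), (T2), (T3): it IS a topology on X.


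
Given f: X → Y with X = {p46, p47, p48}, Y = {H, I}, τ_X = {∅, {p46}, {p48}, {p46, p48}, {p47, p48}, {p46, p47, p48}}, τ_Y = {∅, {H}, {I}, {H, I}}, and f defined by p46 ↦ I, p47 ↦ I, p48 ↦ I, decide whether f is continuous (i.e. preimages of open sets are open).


f IS continuous.

Compute f^{-1}(U) for each U ∈ τ_Y:
  U = ∅: f^{-1}(U) = ∅ ∈ τ_X ✓.
  U = {H}: f^{-1}(U) = ∅ ∈ τ_X ✓.
  U = {I}: f^{-1}(U) = {p46, p47, p48} ∈ τ_X ✓.
  U = {H, I}: f^{-1}(U) = {p46, p47, p48} ∈ τ_X ✓.
Every preimage lies in τ_X, so f IS continuous.


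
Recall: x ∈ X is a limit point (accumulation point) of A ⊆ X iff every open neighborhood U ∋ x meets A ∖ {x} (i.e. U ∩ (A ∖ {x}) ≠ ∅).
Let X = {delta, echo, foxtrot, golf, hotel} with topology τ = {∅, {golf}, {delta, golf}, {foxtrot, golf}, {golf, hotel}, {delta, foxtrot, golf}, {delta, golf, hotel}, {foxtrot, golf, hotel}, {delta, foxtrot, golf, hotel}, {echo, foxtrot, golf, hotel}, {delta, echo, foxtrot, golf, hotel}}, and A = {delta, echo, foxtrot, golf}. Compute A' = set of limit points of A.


A' = {delta, echo, foxtrot, hotel}

For each x ∈ X, list the open sets U ∈ τ with x ∈ U, then check whether U ∩ (A ∖ {x}) ≠ ∅ for every such U.
  x = delta: opens ∋ x are {delta, golf}, {delta, foxtrot, golf}, {delta, golf, hotel}, {delta, foxtrot, golf, hotel}, {delta, echo, foxtrot, golf, hotel}; each meets A ∖ {delta}, so x IS a limit point.
  x = echo: opens ∋ x are {echo, foxtrot, golf, hotel}, {delta, echo, foxtrot, golf, hotel}; each meets A ∖ {echo}, so x IS a limit point.
  x = foxtrot: opens ∋ x are {foxtrot, golf}, {delta, foxtrot, golf}, {foxtrot, golf, hotel}, {delta, foxtrot, golf, hotel}, {echo, foxtrot, golf, hotel}, {delta, echo, foxtrot, golf, hotel}; each meets A ∖ {foxtrot}, so x IS a limit point.
  x = golf: open {golf} ∋ x has {golf} ∩ (A ∖ {golf}) = ∅, so x is NOT a limit point.
  x = hotel: opens ∋ x are {golf, hotel}, {delta, golf, hotel}, {foxtrot, golf, hotel}, {delta, foxtrot, golf, hotel}, {echo, foxtrot, golf, hotel}, {delta, echo, foxtrot, golf, hotel}; each meets A ∖ {hotel}, so x IS a limit point.
Collecting: A' = {delta, echo, foxtrot, hotel}.


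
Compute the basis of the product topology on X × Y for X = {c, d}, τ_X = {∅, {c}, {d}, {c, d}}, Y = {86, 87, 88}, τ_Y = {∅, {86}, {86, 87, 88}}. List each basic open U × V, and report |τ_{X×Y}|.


Basis B = {∅ × ∅, {c} × {86}, {d} × {86}, {c, d} × {86}, {c} × {86, 87, 88}, {d} × {86, 87, 88}, {c, d} × {86, 87, 88}}; |τ_{X×Y}| = 9.

Enumerate products U × V with U ∈ τ_X, V ∈ τ_Y (deduplicated):
  ∅ × ∅ = {} (∅)
  {c} × {86} = {(c,86)}
  {d} × {86} = {(d,86)}
  {c, d} × {86} = {(c,86), (d,86)}
  {c} × {86, 87, 88} = {(c,86), (c,87), (c,88)}
  {d} × {86, 87, 88} = {(d,86), (d,87), (d,88)}
  {c, d} × {86, 87, 88} = {(c,86), (c,87), (c,88), (d,86), (d,87), (d,88)}
These 7 distinct sets form the basis B.
Close under arbitrary unions to get τ_{X×Y}; counting gives |τ_{X×Y}| = 9.


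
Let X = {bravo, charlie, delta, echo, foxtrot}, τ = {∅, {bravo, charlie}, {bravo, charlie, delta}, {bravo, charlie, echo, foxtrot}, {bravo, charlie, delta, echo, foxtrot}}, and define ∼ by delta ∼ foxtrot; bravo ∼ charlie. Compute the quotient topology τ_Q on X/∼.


X/∼ = {[bravo=charlie], [delta=foxtrot], [echo]}; |τ_Q| = 3.

Equivalence classes: [bravo=charlie], [delta=foxtrot], [echo].
Quotient map π: X → X/∼ sends bravo ↦ [bravo=charlie], charlie ↦ [bravo=charlie], delta ↦ [delta=foxtrot], echo ↦ [echo], foxtrot ↦ [delta=foxtrot].
For each subset V ⊆ X/∼, compute π^{-1}(V) ⊆ X and check whether π^{-1}(V) ∈ τ. V is open in τ_Q iff π^{-1}(V) ∈ τ.
  V = {}: π^{-1}(V) = ∅ ∈ τ ✓.
  V = {[bravo=charlie]}: π^{-1}(V) = {bravo, charlie} ∈ τ ✓.
  V = {[delta=foxtrot]}: π^{-1}(V) = {delta, foxtrot} ∉ τ ✗.
  V = {[bravo=charlie], [delta=foxtrot]}: π^{-1}(V) = {bravo, charlie, delta, foxtrot} ∉ τ ✗.
  V = {[echo]}: π^{-1}(V) = {echo} ∉ τ ✗.
  V = {[bravo=charlie], [echo]}: π^{-1}(V) = {bravo, charlie, echo} ∉ τ ✗.
  V = {[delta=foxtrot], [echo]}: π^{-1}(V) = {delta, echo, foxtrot} ∉ τ ✗.
  V = {[bravo=charlie], [delta=foxtrot], [echo]}: π^{-1}(V) = {bravo, charlie, delta, echo, foxtrot} ∈ τ ✓.
Open sets in the quotient: τ_Q = {{}, {[bravo=charlie]}, {[bravo=charlie], [delta=foxtrot], [echo]}} (3 elements).


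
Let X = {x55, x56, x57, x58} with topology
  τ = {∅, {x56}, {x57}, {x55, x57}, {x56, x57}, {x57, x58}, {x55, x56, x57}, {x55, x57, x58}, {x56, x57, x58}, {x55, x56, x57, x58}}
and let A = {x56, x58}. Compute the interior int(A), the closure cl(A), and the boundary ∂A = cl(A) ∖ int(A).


int(A) = {x56}, cl(A) = {x56, x58}, ∂A = {x58}.

Closed sets in (X, τ) are complements of opens:
  closed(X, τ) = {∅, {x55}, {x56}, {x58}, {x55, x56}, {x55, x58}, {x56, x58}, {x55, x56, x58}, {x55, x57, x58}, {x55, x56, x57, x58}}.
int(A) = ⋃ {U ∈ τ : U ⊆ A}. Opens contained in A: ∅, {x56}.
Taking the union of these: int(A) = {x56}.
cl(A) = ⋂ {C closed : A ⊆ C}. Closed sets containing A: {x56, x58}, {x55, x56, x58}, {x55, x56, x57, x58}.
Intersecting these: cl(A) = {x56, x58}.
∂A = cl(A) ∖ int(A) = {x56, x58} ∖ {x56} = {x58}.


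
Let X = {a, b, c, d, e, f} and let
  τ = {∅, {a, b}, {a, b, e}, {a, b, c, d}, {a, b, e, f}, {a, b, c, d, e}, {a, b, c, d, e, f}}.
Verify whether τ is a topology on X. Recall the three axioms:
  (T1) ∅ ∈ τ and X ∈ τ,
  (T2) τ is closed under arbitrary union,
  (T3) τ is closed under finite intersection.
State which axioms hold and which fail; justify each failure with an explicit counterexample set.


τ IS a topology on X.

Axiom (T1): ∅ ∈ τ? Yes; X ∈ τ? Yes.
Axiom (T2/T3): check pairwise unions and intersections of members of τ.
All pairwise intersections and unions checked — each lies in τ. Therefore τ satisfies (T1), (T2), (T3): it IS a topology on X.


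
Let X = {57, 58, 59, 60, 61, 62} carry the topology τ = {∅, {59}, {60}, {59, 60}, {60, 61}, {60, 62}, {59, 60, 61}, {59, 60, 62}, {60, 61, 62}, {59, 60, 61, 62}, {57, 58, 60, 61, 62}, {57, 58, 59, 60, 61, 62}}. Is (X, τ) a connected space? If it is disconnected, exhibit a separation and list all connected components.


(X, τ) is disconnected; components = [{59}, {57, 58, 60, 61, 62}].

Find clopen sets (U ∈ τ with X ∖ U ∈ τ):
  U = ∅, X ∖ U = {57, 58, 59, 60, 61, 62} — both open, so U is clopen.
  U = {59}, X ∖ U = {57, 58, 60, 61, 62} — both open, so U is clopen.
  U = {57, 58, 60, 61, 62}, X ∖ U = {59} — both open, so U is clopen.
  U = {57, 58, 59, 60, 61, 62}, X ∖ U = ∅ — both open, so U is clopen.
Nontrivial clopen(s) exist: e.g. {57, 58, 60, 61, 62}. So (X, τ) is disconnected.
Compute connected components by grouping points that agree on all clopens:
  component: {59}
  component: {57, 58, 60, 61, 62}


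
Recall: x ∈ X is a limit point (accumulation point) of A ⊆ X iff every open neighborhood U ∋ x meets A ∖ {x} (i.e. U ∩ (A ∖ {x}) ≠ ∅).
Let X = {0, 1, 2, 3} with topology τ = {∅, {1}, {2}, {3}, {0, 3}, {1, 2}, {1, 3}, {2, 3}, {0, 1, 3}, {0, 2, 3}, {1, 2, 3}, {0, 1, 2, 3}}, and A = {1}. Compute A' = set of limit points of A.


A' = ∅

For each x ∈ X, list the open sets U ∈ τ with x ∈ U, then check whether U ∩ (A ∖ {x}) ≠ ∅ for every such U.
  x = 0: open {0, 3} ∋ x has {0, 3} ∩ (A ∖ {0}) = ∅, so x is NOT a limit point.
  x = 1: open {1} ∋ x has {1} ∩ (A ∖ {1}) = ∅, so x is NOT a limit point.
  x = 2: open {2} ∋ x has {2} ∩ (A ∖ {2}) = ∅, so x is NOT a limit point.
  x = 3: open {3} ∋ x has {3} ∩ (A ∖ {3}) = ∅, so x is NOT a limit point.
Collecting: A' = ∅.


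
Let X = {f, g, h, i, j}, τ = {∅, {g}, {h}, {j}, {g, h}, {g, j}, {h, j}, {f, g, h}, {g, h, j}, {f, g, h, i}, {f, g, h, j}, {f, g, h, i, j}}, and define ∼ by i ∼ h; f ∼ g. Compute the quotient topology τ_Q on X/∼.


X/∼ = {[f=g], [h=i], [j]}; |τ_Q| = 4.

Equivalence classes: [f=g], [h=i], [j].
Quotient map π: X → X/∼ sends f ↦ [f=g], g ↦ [f=g], h ↦ [h=i], i ↦ [h=i], j ↦ [j].
For each subset V ⊆ X/∼, compute π^{-1}(V) ⊆ X and check whether π^{-1}(V) ∈ τ. V is open in τ_Q iff π^{-1}(V) ∈ τ.
  V = {}: π^{-1}(V) = ∅ ∈ τ ✓.
  V = {[f=g]}: π^{-1}(V) = {f, g} ∉ τ ✗.
  V = {[h=i]}: π^{-1}(V) = {h, i} ∉ τ ✗.
  V = {[f=g], [h=i]}: π^{-1}(V) = {f, g, h, i} ∈ τ ✓.
  V = {[j]}: π^{-1}(V) = {j} ∈ τ ✓.
  V = {[f=g], [j]}: π^{-1}(V) = {f, g, j} ∉ τ ✗.
  V = {[h=i], [j]}: π^{-1}(V) = {h, i, j} ∉ τ ✗.
  V = {[f=g], [h=i], [j]}: π^{-1}(V) = {f, g, h, i, j} ∈ τ ✓.
Open sets in the quotient: τ_Q = {{}, {[f=g], [h=i]}, {[j]}, {[f=g], [h=i], [j]}} (4 elements).


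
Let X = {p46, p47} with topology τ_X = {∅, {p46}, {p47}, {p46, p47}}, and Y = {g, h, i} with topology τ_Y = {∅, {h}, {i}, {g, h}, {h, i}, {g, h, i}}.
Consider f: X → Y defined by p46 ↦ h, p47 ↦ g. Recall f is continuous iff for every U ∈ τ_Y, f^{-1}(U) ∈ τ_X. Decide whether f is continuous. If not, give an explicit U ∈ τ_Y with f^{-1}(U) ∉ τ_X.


f IS continuous.

Compute f^{-1}(U) for each U ∈ τ_Y:
  U = ∅: f^{-1}(U) = ∅ ∈ τ_X ✓.
  U = {h}: f^{-1}(U) = {p46} ∈ τ_X ✓.
  U = {i}: f^{-1}(U) = ∅ ∈ τ_X ✓.
  U = {g, h}: f^{-1}(U) = {p46, p47} ∈ τ_X ✓.
  U = {h, i}: f^{-1}(U) = {p46} ∈ τ_X ✓.
  U = {g, h, i}: f^{-1}(U) = {p46, p47} ∈ τ_X ✓.
Every preimage lies in τ_X, so f IS continuous.


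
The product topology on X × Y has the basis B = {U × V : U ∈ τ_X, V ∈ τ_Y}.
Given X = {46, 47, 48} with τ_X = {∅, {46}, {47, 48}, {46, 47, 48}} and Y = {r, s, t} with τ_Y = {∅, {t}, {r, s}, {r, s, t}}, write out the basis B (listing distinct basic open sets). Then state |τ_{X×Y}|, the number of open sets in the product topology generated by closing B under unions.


Basis B = {∅ × ∅, {46} × {t}, {46} × {r, s}, {47, 48} × {t}, {46} × {r, s, t}, {46, 47, 48} × {t}, {47, 48} × {r, s}, {46, 47, 48} × {r, s}, {47, 48} × {r, s, t}, {46, 47, 48} × {r, s, t}}; |τ_{X×Y}| = 16.

Enumerate products U × V with U ∈ τ_X, V ∈ τ_Y (deduplicated):
  ∅ × ∅ = {} (∅)
  {46} × {t} = {(46,t)}
  {46} × {r, s} = {(46,r), (46,s)}
  {47, 48} × {t} = {(47,t), (48,t)}
  {46} × {r, s, t} = {(46,r), (46,s), (46,t)}
  {46, 47, 48} × {t} = {(46,t), (47,t), (48,t)}
  {47, 48} × {r, s} = {(47,r), (47,s), (48,r), (48,s)}
  {46, 47, 48} × {r, s} = {(46,r), (46,s), (47,r), (47,s), (48,r), (48,s)}
  {47, 48} × {r, s, t} = {(47,r), (47,s), (47,t), (48,r), (48,s), (48,t)}
  {46, 47, 48} × {r, s, t} = {(46,r), (46,s), (46,t), (47,r), (47,s), (47,t), (48,r), (48,s), (48,t)}
These 10 distinct sets form the basis B.
Close under arbitrary unions to get τ_{X×Y}; counting gives |τ_{X×Y}| = 16.


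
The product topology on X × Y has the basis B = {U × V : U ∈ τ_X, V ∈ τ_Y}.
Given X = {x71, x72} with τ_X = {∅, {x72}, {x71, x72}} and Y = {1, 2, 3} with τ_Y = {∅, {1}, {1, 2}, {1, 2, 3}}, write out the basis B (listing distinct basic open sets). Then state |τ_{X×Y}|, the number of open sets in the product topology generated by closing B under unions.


Basis B = {∅ × ∅, {x72} × {1}, {x71, x72} × {1}, {x72} × {1, 2}, {x72} × {1, 2, 3}, {x71, x72} × {1, 2}, {x71, x72} × {1, 2, 3}}; |τ_{X×Y}| = 10.

Enumerate products U × V with U ∈ τ_X, V ∈ τ_Y (deduplicated):
  ∅ × ∅ = {} (∅)
  {x72} × {1} = {(x72,1)}
  {x71, x72} × {1} = {(x71,1), (x72,1)}
  {x72} × {1, 2} = {(x72,1), (x72,2)}
  {x72} × {1, 2, 3} = {(x72,1), (x72,2), (x72,3)}
  {x71, x72} × {1, 2} = {(x71,1), (x71,2), (x72,1), (x72,2)}
  {x71, x72} × {1, 2, 3} = {(x71,1), (x71,2), (x71,3), (x72,1), (x72,2), (x72,3)}
These 7 distinct sets form the basis B.
Close under arbitrary unions to get τ_{X×Y}; counting gives |τ_{X×Y}| = 10.


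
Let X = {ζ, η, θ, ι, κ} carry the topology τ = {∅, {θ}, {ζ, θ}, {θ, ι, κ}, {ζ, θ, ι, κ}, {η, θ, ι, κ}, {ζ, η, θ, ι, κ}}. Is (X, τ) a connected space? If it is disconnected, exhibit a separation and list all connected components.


(X, τ) is connected.

Find clopen sets (U ∈ τ with X ∖ U ∈ τ):
  U = ∅, X ∖ U = {ζ, η, θ, ι, κ} — both open, so U is clopen.
  U = {ζ, η, θ, ι, κ}, X ∖ U = ∅ — both open, so U is clopen.
Only trivial clopens (∅ and X) exist, so (X, τ) is connected.
Compute connected components by grouping points that agree on all clopens:
  component: {ζ, η, θ, ι, κ}


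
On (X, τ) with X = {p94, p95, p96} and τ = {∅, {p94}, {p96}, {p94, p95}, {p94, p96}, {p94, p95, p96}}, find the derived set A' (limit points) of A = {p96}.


A' = ∅

For each x ∈ X, list the open sets U ∈ τ with x ∈ U, then check whether U ∩ (A ∖ {x}) ≠ ∅ for every such U.
  x = p94: open {p94} ∋ x has {p94} ∩ (A ∖ {p94}) = ∅, so x is NOT a limit point.
  x = p95: open {p94, p95} ∋ x has {p94, p95} ∩ (A ∖ {p95}) = ∅, so x is NOT a limit point.
  x = p96: open {p96} ∋ x has {p96} ∩ (A ∖ {p96}) = ∅, so x is NOT a limit point.
Collecting: A' = ∅.


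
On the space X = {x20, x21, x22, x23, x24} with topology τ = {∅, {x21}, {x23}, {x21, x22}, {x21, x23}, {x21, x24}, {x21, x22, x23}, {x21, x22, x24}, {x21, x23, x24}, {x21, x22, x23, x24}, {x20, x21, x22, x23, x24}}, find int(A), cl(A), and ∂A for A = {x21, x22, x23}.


int(A) = {x21, x22, x23}, cl(A) = {x20, x21, x22, x23, x24}, ∂A = {x20, x24}.

Closed sets in (X, τ) are complements of opens:
  closed(X, τ) = {∅, {x20}, {x20, x22}, {x20, x23}, {x20, x24}, {x20, x22, x23}, {x20, x22, x24}, {x20, x23, x24}, {x20, x21, x22, x24}, {x20, x22, x23, x24}, {x20, x21, x22, x23, x24}}.
int(A) = ⋃ {U ∈ τ : U ⊆ A}. Opens contained in A: ∅, {x21}, {x23}, {x21, x22}, {x21, x23}, {x21, x22, x23}.
Taking the union of these: int(A) = {x21, x22, x23}.
cl(A) = ⋂ {C closed : A ⊆ C}. Closed sets containing A: {x20, x21, x22, x23, x24}.
Intersecting these: cl(A) = {x20, x21, x22, x23, x24}.
∂A = cl(A) ∖ int(A) = {x20, x21, x22, x23, x24} ∖ {x21, x22, x23} = {x20, x24}.


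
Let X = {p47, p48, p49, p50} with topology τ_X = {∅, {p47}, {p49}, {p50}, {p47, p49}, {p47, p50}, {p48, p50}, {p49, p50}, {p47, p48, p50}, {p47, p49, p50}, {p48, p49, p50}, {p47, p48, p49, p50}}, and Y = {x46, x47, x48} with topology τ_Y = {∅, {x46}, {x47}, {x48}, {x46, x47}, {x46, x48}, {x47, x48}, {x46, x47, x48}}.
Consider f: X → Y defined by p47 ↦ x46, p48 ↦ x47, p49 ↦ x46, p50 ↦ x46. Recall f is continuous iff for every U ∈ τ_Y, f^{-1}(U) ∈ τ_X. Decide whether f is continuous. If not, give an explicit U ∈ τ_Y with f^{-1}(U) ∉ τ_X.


f is NOT continuous.

Compute f^{-1}(U) for each U ∈ τ_Y:
  U = ∅: f^{-1}(U) = ∅ ∈ τ_X ✓.
  U = {x46}: f^{-1}(U) = {p47, p49, p50} ∈ τ_X ✓.
  U = {x47}: f^{-1}(U) = {p48} ∉ τ_X ✗.
  U = {x48}: f^{-1}(U) = ∅ ∈ τ_X ✓.
  U = {x46, x47}: f^{-1}(U) = {p47, p48, p49, p50} ∈ τ_X ✓.
  U = {x46, x48}: f^{-1}(U) = {p47, p49, p50} ∈ τ_X ✓.
  U = {x47, x48}: f^{-1}(U) = {p48} ∉ τ_X ✗.
  U = {x46, x47, x48}: f^{-1}(U) = {p47, p48, p49, p50} ∈ τ_X ✓.
Found U = {x47} with f^{-1}(U) = {p48} not in τ_X. Therefore f is NOT continuous.


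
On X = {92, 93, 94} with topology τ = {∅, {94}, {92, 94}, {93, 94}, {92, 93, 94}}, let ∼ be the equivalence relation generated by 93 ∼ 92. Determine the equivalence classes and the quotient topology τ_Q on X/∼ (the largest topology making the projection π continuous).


X/∼ = {[92=93], [94]}; |τ_Q| = 3.

Equivalence classes: [92=93], [94].
Quotient map π: X → X/∼ sends 92 ↦ [92=93], 93 ↦ [92=93], 94 ↦ [94].
For each subset V ⊆ X/∼, compute π^{-1}(V) ⊆ X and check whether π^{-1}(V) ∈ τ. V is open in τ_Q iff π^{-1}(V) ∈ τ.
  V = {}: π^{-1}(V) = ∅ ∈ τ ✓.
  V = {[92=93]}: π^{-1}(V) = {92, 93} ∉ τ ✗.
  V = {[94]}: π^{-1}(V) = {94} ∈ τ ✓.
  V = {[92=93], [94]}: π^{-1}(V) = {92, 93, 94} ∈ τ ✓.
Open sets in the quotient: τ_Q = {{}, {[94]}, {[92=93], [94]}} (3 elements).


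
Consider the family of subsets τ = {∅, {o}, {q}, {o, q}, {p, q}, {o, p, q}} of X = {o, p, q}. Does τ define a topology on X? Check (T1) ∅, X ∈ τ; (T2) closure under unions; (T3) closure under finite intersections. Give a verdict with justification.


τ IS a topology on X.

Axiom (T1): ∅ ∈ τ? Yes; X ∈ τ? Yes.
Axiom (T2/T3): check pairwise unions and intersections of members of τ.
All pairwise intersections and unions checked — each lies in τ. Therefore τ satisfies (T1), (T2), (T3): it IS a topology on X.


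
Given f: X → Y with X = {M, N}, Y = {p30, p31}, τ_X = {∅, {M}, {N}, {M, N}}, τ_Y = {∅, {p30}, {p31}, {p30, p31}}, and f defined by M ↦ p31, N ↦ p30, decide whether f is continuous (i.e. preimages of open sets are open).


f IS continuous.

Compute f^{-1}(U) for each U ∈ τ_Y:
  U = ∅: f^{-1}(U) = ∅ ∈ τ_X ✓.
  U = {p30}: f^{-1}(U) = {N} ∈ τ_X ✓.
  U = {p31}: f^{-1}(U) = {M} ∈ τ_X ✓.
  U = {p30, p31}: f^{-1}(U) = {M, N} ∈ τ_X ✓.
Every preimage lies in τ_X, so f IS continuous.


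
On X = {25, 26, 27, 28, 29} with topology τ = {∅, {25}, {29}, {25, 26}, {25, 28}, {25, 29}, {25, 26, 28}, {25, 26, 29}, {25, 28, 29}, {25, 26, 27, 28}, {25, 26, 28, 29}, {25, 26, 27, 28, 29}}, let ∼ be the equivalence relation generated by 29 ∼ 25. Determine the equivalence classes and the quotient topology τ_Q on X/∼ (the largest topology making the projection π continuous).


X/∼ = {[25=29], [26], [27], [28]}; |τ_Q| = 6.

Equivalence classes: [25=29], [26], [27], [28].
Quotient map π: X → X/∼ sends 25 ↦ [25=29], 26 ↦ [26], 27 ↦ [27], 28 ↦ [28], 29 ↦ [25=29].
For each subset V ⊆ X/∼, compute π^{-1}(V) ⊆ X and check whether π^{-1}(V) ∈ τ. V is open in τ_Q iff π^{-1}(V) ∈ τ.
  V = {}: π^{-1}(V) = ∅ ∈ τ ✓.
  V = {[25=29]}: π^{-1}(V) = {25, 29} ∈ τ ✓.
  V = {[26]}: π^{-1}(V) = {26} ∉ τ ✗.
  V = {[25=29], [26]}: π^{-1}(V) = {25, 26, 29} ∈ τ ✓.
  V = {[27]}: π^{-1}(V) = {27} ∉ τ ✗.
  V = {[25=29], [27]}: π^{-1}(V) = {25, 27, 29} ∉ τ ✗.
  V = {[26], [27]}: π^{-1}(V) = {26, 27} ∉ τ ✗.
  V = {[25=29], [26], [27]}: π^{-1}(V) = {25, 26, 27, 29} ∉ τ ✗.
  V = {[28]}: π^{-1}(V) = {28} ∉ τ ✗.
  V = {[25=29], [28]}: π^{-1}(V) = {25, 28, 29} ∈ τ ✓.
  V = {[26], [28]}: π^{-1}(V) = {26, 28} ∉ τ ✗.
  V = {[25=29], [26], [28]}: π^{-1}(V) = {25, 26, 28, 29} ∈ τ ✓.
  V = {[27], [28]}: π^{-1}(V) = {27, 28} ∉ τ ✗.
  V = {[25=29], [27], [28]}: π^{-1}(V) = {25, 27, 28, 29} ∉ τ ✗.
  V = {[26], [27], [28]}: π^{-1}(V) = {26, 27, 28} ∉ τ ✗.
  V = {[25=29], [26], [27], [28]}: π^{-1}(V) = {25, 26, 27, 28, 29} ∈ τ ✓.
Open sets in the quotient: τ_Q = {{}, {[25=29]}, {[25=29], [26]}, {[25=29], [28]}, {[25=29], [26], [28]}, {[25=29], [26], [27], [28]}} (6 elements).


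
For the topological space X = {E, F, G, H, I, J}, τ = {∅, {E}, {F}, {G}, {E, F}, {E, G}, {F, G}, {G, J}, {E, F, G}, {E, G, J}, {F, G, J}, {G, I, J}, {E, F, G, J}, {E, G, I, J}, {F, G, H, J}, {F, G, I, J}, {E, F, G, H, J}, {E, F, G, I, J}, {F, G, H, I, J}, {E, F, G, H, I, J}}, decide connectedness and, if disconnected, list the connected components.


(X, τ) is disconnected; components = [{E}, {F, G, H, I, J}].

Find clopen sets (U ∈ τ with X ∖ U ∈ τ):
  U = ∅, X ∖ U = {E, F, G, H, I, J} — both open, so U is clopen.
  U = {E}, X ∖ U = {F, G, H, I, J} — both open, so U is clopen.
  U = {F, G, H, I, J}, X ∖ U = {E} — both open, so U is clopen.
  U = {E, F, G, H, I, J}, X ∖ U = ∅ — both open, so U is clopen.
Nontrivial clopen(s) exist: e.g. {F, G, H, I, J}. So (X, τ) is disconnected.
Compute connected components by grouping points that agree on all clopens:
  component: {E}
  component: {F, G, H, I, J}
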